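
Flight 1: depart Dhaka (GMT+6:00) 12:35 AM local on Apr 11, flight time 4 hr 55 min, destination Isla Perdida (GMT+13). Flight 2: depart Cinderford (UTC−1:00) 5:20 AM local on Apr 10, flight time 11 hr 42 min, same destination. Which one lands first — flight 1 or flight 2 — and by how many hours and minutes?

the second, by 5 hours 28 minutes

Flight 1 in UTC: 12:35 AM − 6:00 = 6:35 PM on Apr 10.
+4 hours 55 minutes → arrive 11:30 PM UTC on Apr 10.
Flight 2 in UTC: 5:20 AM + 1:00 = 6:20 AM on Apr 10.
+11 hours and 42 minutes → arrive 6:02 PM UTC on Apr 10.
Flight 2 lands earlier by 5 hours 28 minutes.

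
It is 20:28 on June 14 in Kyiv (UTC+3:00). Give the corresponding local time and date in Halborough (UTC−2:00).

In UTC: 20:28 − 3:00 = 17:28 on Jun 14.
Halborough is UTC−2:00: 17:28 − 2:00 = 15:28 on Jun 14.

15:28 on Jun 14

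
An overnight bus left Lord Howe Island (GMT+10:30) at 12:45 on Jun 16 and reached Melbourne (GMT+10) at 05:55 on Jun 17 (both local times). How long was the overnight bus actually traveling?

17 hours 40 minutes

Departure in UTC: 12:45 − 10:30 = 02:15 on Jun 16.
Arrival in UTC: 05:55 − 10:00 = 19:55 on Jun 16.
Elapsed = 19:55 − 02:15 = 17 hours 40 minutes.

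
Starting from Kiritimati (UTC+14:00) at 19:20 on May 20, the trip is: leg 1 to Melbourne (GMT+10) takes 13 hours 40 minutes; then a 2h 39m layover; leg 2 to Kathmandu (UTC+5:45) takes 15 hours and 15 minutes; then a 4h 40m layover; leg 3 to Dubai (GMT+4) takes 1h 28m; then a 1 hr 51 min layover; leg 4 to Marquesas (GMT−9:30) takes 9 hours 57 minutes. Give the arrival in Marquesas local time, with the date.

Convert departure to UTC: 19:20 − 14:00 = 05:20 UTC on May 20.
Add 13 hours and 40 minutes leg 1 → 19:00 UTC.
Add 2 hours and 39 minutes layover in Melbourne → 21:39 UTC.
Add 15 hours 15 minutes leg 2 → 12:54 UTC (May 21).
Add 4 hours and 40 minutes layover in Kathmandu → 17:34 UTC.
Add 1 hour and 28 minutes leg 3 → 19:02 UTC.
Add 1 hour 51 minutes layover in Dubai → 20:53 UTC.
Add 9 hours and 57 minutes leg 4 → 06:50 UTC (May 22).
Marquesas is UTC−9:30, so local arrival = 06:50 − 9:30 = 21:20 on May 21.

21:20 on May 21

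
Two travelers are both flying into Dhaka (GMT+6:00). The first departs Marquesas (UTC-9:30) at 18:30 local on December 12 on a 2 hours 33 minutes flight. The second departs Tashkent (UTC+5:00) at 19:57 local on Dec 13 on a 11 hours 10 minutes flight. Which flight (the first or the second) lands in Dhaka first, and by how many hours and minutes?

the first, by 19 hours 34 minutes

Flight 1 in UTC: 18:30 + 9:30 = 04:00 on Dec 13.
+2 hours 33 minutes → arrive 06:33 UTC on Dec 13.
Flight 2 in UTC: 19:57 − 5:00 = 14:57 on Dec 13.
+11 hours 10 minutes → arrive 02:07 UTC on Dec 14.
Flight 1 lands earlier by 19 hours 34 minutes.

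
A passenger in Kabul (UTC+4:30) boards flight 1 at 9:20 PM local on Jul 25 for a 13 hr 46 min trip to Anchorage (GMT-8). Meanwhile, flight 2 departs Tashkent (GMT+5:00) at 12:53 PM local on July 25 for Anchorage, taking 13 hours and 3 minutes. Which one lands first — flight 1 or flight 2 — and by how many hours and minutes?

Flight 1 in UTC: 9:20 PM − 4:30 = 4:50 PM on Jul 25.
+13 hours and 46 minutes → arrive 6:36 AM UTC on Jul 26.
Flight 2 in UTC: 12:53 PM − 5:00 = 7:53 AM on Jul 25.
+13 hours 3 minutes → arrive 8:56 PM UTC on Jul 25.
Flight 2 lands earlier by 9 hours 40 minutes.

the second, by 9 hours 40 minutes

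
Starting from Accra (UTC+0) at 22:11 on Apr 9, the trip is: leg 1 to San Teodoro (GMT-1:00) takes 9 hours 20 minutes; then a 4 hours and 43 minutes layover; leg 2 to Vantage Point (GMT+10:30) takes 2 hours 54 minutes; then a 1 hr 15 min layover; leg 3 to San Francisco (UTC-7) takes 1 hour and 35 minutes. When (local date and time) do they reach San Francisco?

10:58 on Apr 10

Accra is at UTC+0, so departure is already 22:11 UTC on Apr 9.
Add 9 hours and 20 minutes leg 1 → 07:31 UTC (Apr 10).
Add 4 hours 43 minutes layover in San Teodoro → 12:14 UTC.
Add 2 hours 54 minutes leg 2 → 15:08 UTC.
Add 1 hour and 15 minutes layover in Vantage Point → 16:23 UTC.
Add 1 hour and 35 minutes leg 3 → 17:58 UTC.
San Francisco is UTC−7:00, so local arrival = 17:58 − 7:00 = 10:58 on Apr 10.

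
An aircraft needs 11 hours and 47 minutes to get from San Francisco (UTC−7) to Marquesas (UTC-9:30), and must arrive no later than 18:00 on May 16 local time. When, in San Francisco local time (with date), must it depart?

Target arrival in UTC: 18:00 + 9:30 = 03:30 on May 17.
Subtract 11 hours 47 minutes → departure 15:43 UTC on May 16.
San Francisco is UTC−7:00: 15:43 − 7:00 = 08:43 on May 16.

08:43 on May 16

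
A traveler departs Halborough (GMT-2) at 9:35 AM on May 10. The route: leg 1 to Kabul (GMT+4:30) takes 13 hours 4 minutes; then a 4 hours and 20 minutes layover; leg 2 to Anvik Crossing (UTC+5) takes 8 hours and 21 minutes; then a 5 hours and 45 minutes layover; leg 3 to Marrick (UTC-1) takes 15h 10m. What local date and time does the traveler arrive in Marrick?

9:15 AM on May 12

Convert departure to UTC: 9:35 AM + 2:00 = 11:35 AM UTC on May 10.
Add 13 hours and 4 minutes leg 1 → 12:39 AM UTC (May 11).
Add 4 hours 20 minutes layover in Kabul → 4:59 AM UTC.
Add 8 hours and 21 minutes leg 2 → 1:20 PM UTC.
Add 5 hours 45 minutes layover in Anvik Crossing → 7:05 PM UTC.
Add 15 hours 10 minutes leg 3 → 10:15 AM UTC (May 12).
Marrick is UTC−1:00, so local arrival = 10:15 AM − 1:00 = 9:15 AM on May 12.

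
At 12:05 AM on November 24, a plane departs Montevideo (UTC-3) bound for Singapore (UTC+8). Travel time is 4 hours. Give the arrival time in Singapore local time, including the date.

3:05 PM on Nov 24

Singapore is 11:00 ahead of Montevideo.
After 4 hours it is 4:05 AM in Montevideo.
Shift by the zone difference: 4:05 AM + 11:00 = 3:05 PM on Nov 24 in Singapore.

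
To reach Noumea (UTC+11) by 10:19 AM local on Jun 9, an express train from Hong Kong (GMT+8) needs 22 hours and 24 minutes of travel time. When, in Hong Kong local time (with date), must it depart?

8:55 AM on June 8

Target arrival in UTC: 10:19 AM − 11:00 = 11:19 PM on Jun 8.
Subtract 22 hours and 24 minutes → departure 12:55 AM UTC on Jun 8.
Hong Kong is UTC+8:00: 12:55 AM + 8:00 = 8:55 AM on Jun 8.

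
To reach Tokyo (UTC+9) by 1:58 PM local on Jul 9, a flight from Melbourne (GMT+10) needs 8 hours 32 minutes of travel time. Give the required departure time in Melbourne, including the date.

6:26 AM on July 9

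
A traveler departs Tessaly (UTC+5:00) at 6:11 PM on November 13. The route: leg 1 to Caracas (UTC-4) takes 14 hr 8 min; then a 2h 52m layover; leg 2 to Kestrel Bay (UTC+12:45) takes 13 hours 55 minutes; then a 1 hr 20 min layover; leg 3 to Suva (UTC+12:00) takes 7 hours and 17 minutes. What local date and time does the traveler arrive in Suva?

Convert departure to UTC: 6:11 PM − 5:00 = 1:11 PM UTC on Nov 13.
Add 14 hours and 8 minutes leg 1 → 3:19 AM UTC (Nov 14).
Add 2 hours and 52 minutes layover in Caracas → 6:11 AM UTC.
Add 13 hours 55 minutes leg 2 → 8:06 PM UTC.
Add 1 hour and 20 minutes layover in Kestrel Bay → 9:26 PM UTC.
Add 7 hours 17 minutes leg 3 → 4:43 AM UTC (Nov 15).
Suva is UTC+12:00, so local arrival = 4:43 AM + 12:00 = 4:43 PM on Nov 15.

4:43 PM on November 15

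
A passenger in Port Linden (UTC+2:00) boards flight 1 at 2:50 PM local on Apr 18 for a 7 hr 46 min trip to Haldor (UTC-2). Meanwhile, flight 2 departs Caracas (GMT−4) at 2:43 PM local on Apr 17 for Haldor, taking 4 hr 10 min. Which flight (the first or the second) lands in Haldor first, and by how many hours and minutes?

the second, by 21 hours 43 minutes

Flight 1 in UTC: 2:50 PM − 2:00 = 12:50 PM on Apr 18.
+7 hours and 46 minutes → arrive 8:36 PM UTC on Apr 18.
Flight 2 in UTC: 2:43 PM + 4:00 = 6:43 PM on Apr 17.
+4 hours 10 minutes → arrive 10:53 PM UTC on Apr 17.
Flight 2 lands earlier by 21 hours 43 minutes.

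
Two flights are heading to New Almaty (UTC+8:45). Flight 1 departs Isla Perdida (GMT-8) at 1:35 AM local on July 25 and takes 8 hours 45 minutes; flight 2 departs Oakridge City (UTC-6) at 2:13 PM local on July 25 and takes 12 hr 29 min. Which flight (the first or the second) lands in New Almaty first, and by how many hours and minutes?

the first, by 14 hours 22 minutes

Flight 1 in UTC: 1:35 AM + 8:00 = 9:35 AM on Jul 25.
+8 hours and 45 minutes → arrive 6:20 PM UTC on Jul 25.
Flight 2 in UTC: 2:13 PM + 6:00 = 8:13 PM on Jul 25.
+12 hours and 29 minutes → arrive 8:42 AM UTC on Jul 26.
Flight 1 lands earlier by 14 hours 22 minutes.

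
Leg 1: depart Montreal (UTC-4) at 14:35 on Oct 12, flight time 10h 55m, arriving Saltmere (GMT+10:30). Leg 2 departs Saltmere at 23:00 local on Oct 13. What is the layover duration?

7 hours

Convert departure to UTC: 14:35 + 4:00 = 18:35 UTC on Oct 12.
Add 10 hours and 55 minutes flight time → 05:30 UTC (Oct 13).
Saltmere is UTC+10:30, so local arrival = 05:30 + 10:30 = 16:00 on Oct 13.
Layover = 23:00 − 16:00 = 7 hours.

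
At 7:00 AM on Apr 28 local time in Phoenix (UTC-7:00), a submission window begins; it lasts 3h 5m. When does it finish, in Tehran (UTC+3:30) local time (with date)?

8:35 PM on April 28

Convert start to UTC: 7:00 AM + 7:00 = 2:00 PM UTC on Apr 28.
Add 3 hours 5 minutes duration → 5:05 PM UTC.
Tehran is UTC+3:30, so local end time = 5:05 PM + 3:30 = 8:35 PM on Apr 28.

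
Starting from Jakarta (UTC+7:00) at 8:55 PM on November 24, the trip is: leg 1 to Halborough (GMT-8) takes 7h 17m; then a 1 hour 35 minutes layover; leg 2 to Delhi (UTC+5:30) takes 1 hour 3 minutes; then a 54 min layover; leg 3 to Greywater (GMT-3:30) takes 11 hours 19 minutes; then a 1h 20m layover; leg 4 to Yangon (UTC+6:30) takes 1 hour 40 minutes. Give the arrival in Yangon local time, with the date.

9:33 PM on Nov 25

Convert departure to UTC: 8:55 PM − 7:00 = 1:55 PM UTC on Nov 24.
Add 7 hours and 17 minutes leg 1 → 9:12 PM UTC.
Add 1 hour and 35 minutes layover in Halborough → 10:47 PM UTC.
Add 1 hour and 3 minutes leg 2 → 11:50 PM UTC.
Add 54 minutes layover in Delhi → 12:44 AM UTC (Nov 25).
Add 11 hours 19 minutes leg 3 → 12:03 PM UTC.
Add 1 hour 20 minutes layover in Greywater → 1:23 PM UTC.
Add 1 hour and 40 minutes leg 4 → 3:03 PM UTC.
Yangon is UTC+6:30, so local arrival = 3:03 PM + 6:30 = 9:33 PM on Nov 25.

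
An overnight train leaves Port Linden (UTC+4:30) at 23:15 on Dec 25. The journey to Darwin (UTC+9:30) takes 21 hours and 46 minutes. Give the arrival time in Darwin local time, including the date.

Convert departure to UTC: 23:15 − 4:30 = 18:45 UTC on Dec 25.
Add 21 hours and 46 minutes travel time → 16:31 UTC (Dec 26).
Darwin is UTC+9:30, so local arrival = 16:31 + 9:30 = 02:01 on Dec 27.

02:01 on December 27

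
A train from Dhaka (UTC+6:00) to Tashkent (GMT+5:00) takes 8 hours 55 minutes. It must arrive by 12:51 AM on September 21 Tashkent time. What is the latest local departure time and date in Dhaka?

4:56 PM on September 20

Target arrival in UTC: 12:51 AM − 5:00 = 7:51 PM on Sep 20.
Subtract 8 hours and 55 minutes → departure 10:56 AM UTC on Sep 20.
Dhaka is UTC+6:00: 10:56 AM + 6:00 = 4:56 PM on Sep 20.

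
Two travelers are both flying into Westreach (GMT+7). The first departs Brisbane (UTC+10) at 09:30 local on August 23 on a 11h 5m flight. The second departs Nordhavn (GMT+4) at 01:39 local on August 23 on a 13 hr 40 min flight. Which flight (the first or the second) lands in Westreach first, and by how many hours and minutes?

Flight 1 in UTC: 09:30 − 10:00 = 23:30 on Aug 22.
+11 hours 5 minutes → arrive 10:35 UTC on Aug 23.
Flight 2 in UTC: 01:39 − 4:00 = 21:39 on Aug 22.
+13 hours and 40 minutes → arrive 11:19 UTC on Aug 23.
Flight 1 lands earlier by 44 minutes.

the first, by 44 minutes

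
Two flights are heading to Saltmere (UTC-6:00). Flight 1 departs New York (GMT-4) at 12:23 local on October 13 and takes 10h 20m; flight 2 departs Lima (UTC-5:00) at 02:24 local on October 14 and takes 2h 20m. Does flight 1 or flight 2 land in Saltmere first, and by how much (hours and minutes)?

Flight 1 in UTC: 12:23 + 4:00 = 16:23 on Oct 13.
+10 hours and 20 minutes → arrive 02:43 UTC on Oct 14.
Flight 2 in UTC: 02:24 + 5:00 = 07:24 on Oct 14.
+2 hours and 20 minutes → arrive 09:44 UTC on Oct 14.
Flight 1 lands earlier by 7 hours 1 minute.

the first, by 7 hours 1 minute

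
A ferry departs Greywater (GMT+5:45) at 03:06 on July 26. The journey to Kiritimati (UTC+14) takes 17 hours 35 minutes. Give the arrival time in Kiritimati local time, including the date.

Kiritimati is 8:15 ahead of Greywater.
After 17 hours and 35 minutes it is 20:41 in Greywater.
Shift by the zone difference: 20:41 + 8:15 = 04:56 on Jul 27 in Kiritimati.

04:56 on July 27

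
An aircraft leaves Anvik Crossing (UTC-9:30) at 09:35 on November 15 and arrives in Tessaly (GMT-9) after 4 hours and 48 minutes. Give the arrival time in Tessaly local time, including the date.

Convert departure to UTC: 09:35 + 9:30 = 19:05 UTC on Nov 15.
Add 4 hours and 48 minutes travel time → 23:53 UTC.
Tessaly is UTC−9:00, so local arrival = 23:53 − 9:00 = 14:53 on Nov 15.

14:53 on November 15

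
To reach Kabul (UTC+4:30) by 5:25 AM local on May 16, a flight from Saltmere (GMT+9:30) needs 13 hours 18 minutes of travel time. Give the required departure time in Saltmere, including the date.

9:07 PM on May 15

Target arrival in UTC: 5:25 AM − 4:30 = 12:55 AM on May 16.
Subtract 13 hours and 18 minutes → departure 11:37 AM UTC on May 15.
Saltmere is UTC+9:30: 11:37 AM + 9:30 = 9:07 PM on May 15.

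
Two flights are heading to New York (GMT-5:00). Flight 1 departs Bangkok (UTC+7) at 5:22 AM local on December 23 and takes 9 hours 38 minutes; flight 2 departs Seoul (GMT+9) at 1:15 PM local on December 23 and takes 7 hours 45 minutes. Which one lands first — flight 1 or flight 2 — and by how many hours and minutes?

Flight 1 in UTC: 5:22 AM − 7:00 = 10:22 PM on Dec 22.
+9 hours and 38 minutes → arrive 8:00 AM UTC on Dec 23.
Flight 2 in UTC: 1:15 PM − 9:00 = 4:15 AM on Dec 23.
+7 hours and 45 minutes → arrive 12:00 PM UTC on Dec 23.
Flight 1 lands earlier by 4 hours.

the first, by 4 hours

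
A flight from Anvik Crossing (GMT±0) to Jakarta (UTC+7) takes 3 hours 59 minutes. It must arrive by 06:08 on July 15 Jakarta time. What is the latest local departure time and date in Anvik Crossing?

Target arrival in UTC: 06:08 − 7:00 = 23:08 on Jul 14.
Subtract 3 hours 59 minutes → departure 19:09 UTC on Jul 14.
Anvik Crossing is UTC+0, so departure is 19:09 on Jul 14.

19:09 on Jul 14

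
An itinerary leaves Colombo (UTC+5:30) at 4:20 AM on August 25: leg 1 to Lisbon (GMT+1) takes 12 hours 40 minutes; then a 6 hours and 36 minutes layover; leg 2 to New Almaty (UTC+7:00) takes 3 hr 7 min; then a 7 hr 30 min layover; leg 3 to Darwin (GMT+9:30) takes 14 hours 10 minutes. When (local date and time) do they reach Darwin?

4:23 AM on August 27

Convert departure to UTC: 4:20 AM − 5:30 = 10:50 PM UTC on Aug 24.
Add 12 hours and 40 minutes leg 1 → 11:30 AM UTC (Aug 25).
Add 6 hours and 36 minutes layover in Lisbon → 6:06 PM UTC.
Add 3 hours and 7 minutes leg 2 → 9:13 PM UTC.
Add 7 hours and 30 minutes layover in New Almaty → 4:43 AM UTC (Aug 26).
Add 14 hours and 10 minutes leg 3 → 6:53 PM UTC.
Darwin is UTC+9:30, so local arrival = 6:53 PM + 9:30 = 4:23 AM on Aug 27.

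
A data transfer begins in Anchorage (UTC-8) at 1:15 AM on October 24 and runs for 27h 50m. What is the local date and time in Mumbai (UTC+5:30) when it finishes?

Convert start to UTC: 1:15 AM + 8:00 = 9:15 AM UTC on Oct 24.
Add 27 hours and 50 minutes duration → 1:05 PM UTC (Oct 25).
Mumbai is UTC+5:30, so local end time = 1:05 PM + 5:30 = 6:35 PM on Oct 25.

6:35 PM on Oct 25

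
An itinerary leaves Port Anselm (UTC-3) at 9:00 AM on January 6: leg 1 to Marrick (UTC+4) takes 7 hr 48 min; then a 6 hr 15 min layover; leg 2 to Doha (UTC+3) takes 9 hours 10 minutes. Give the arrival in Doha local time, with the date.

2:13 PM on Jan 7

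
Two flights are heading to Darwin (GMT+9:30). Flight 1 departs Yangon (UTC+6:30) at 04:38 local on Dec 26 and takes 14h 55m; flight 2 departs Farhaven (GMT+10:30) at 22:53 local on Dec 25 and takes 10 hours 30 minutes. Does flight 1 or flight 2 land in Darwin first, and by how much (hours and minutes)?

the second, by 14 hours 10 minutes

Flight 1 in UTC: 04:38 − 6:30 = 22:08 on Dec 25.
+14 hours and 55 minutes → arrive 13:03 UTC on Dec 26.
Flight 2 in UTC: 22:53 − 10:30 = 12:23 on Dec 25.
+10 hours and 30 minutes → arrive 22:53 UTC on Dec 25.
Flight 2 lands earlier by 14 hours 10 minutes.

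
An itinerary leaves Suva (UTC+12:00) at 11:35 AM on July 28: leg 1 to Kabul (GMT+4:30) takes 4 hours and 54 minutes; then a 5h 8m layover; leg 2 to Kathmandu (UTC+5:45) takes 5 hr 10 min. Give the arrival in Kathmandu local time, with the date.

8:32 PM on Jul 28

Convert departure to UTC: 11:35 AM − 12:00 = 11:35 PM UTC on Jul 27.
Add 4 hours 54 minutes leg 1 → 4:29 AM UTC (Jul 28).
Add 5 hours and 8 minutes layover in Kabul → 9:37 AM UTC.
Add 5 hours 10 minutes leg 2 → 2:47 PM UTC.
Kathmandu is UTC+5:45, so local arrival = 2:47 PM + 5:45 = 8:32 PM on Jul 28.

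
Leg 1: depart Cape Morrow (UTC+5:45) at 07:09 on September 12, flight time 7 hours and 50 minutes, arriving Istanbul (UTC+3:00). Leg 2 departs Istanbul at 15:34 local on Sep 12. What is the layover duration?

Convert departure to UTC: 07:09 − 5:45 = 01:24 UTC on Sep 12.
Add 7 hours 50 minutes flight time → 09:14 UTC.
Istanbul is UTC+3:00, so local arrival = 09:14 + 3:00 = 12:14 on Sep 12.
Layover = 15:34 − 12:14 = 3 hours 20 minutes.

3 hours 20 minutes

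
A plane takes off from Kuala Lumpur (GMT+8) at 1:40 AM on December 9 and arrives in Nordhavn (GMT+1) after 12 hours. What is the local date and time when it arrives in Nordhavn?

6:40 AM on Dec 9

Convert departure to UTC: 1:40 AM − 8:00 = 5:40 PM UTC on Dec 8.
Add 12 hours travel time → 5:40 AM UTC (Dec 9).
Nordhavn is UTC+1:00, so local arrival = 5:40 AM + 1:00 = 6:40 AM on Dec 9.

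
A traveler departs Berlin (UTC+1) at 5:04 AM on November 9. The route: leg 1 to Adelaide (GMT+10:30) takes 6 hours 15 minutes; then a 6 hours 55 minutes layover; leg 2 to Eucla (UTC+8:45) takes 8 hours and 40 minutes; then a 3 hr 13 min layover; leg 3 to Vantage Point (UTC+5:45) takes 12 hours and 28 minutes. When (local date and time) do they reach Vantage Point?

Convert departure to UTC: 5:04 AM − 1:00 = 4:04 AM UTC on Nov 9.
Add 6 hours and 15 minutes leg 1 → 10:19 AM UTC.
Add 6 hours and 55 minutes layover in Adelaide → 5:14 PM UTC.
Add 8 hours 40 minutes leg 2 → 1:54 AM UTC (Nov 10).
Add 3 hours 13 minutes layover in Eucla → 5:07 AM UTC.
Add 12 hours 28 minutes leg 3 → 5:35 PM UTC.
Vantage Point is UTC+5:45, so local arrival = 5:35 PM + 5:45 = 11:20 PM on Nov 10.

11:20 PM on Nov 10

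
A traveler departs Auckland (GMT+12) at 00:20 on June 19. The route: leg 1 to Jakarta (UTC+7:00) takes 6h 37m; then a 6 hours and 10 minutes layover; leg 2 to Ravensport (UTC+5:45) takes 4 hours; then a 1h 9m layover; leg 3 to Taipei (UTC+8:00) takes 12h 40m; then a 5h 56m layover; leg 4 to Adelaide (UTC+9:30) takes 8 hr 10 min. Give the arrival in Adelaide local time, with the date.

18:32 on June 20

Convert departure to UTC: 00:20 − 12:00 = 12:20 UTC on Jun 18.
Add 6 hours and 37 minutes leg 1 → 18:57 UTC.
Add 6 hours 10 minutes layover in Jakarta → 01:07 UTC (Jun 19).
Add 4 hours leg 2 → 05:07 UTC.
Add 1 hour and 9 minutes layover in Ravensport → 06:16 UTC.
Add 12 hours and 40 minutes leg 3 → 18:56 UTC.
Add 5 hours and 56 minutes layover in Taipei → 00:52 UTC (Jun 20).
Add 8 hours 10 minutes leg 4 → 09:02 UTC.
Adelaide is UTC+9:30, so local arrival = 09:02 + 9:30 = 18:32 on Jun 20.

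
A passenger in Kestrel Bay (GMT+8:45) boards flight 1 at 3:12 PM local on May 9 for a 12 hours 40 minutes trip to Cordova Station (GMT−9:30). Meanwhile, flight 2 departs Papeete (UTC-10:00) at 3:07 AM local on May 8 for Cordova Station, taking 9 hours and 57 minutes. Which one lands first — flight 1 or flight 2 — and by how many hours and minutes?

Flight 1 in UTC: 3:12 PM − 8:45 = 6:27 AM on May 9.
+12 hours 40 minutes → arrive 7:07 PM UTC on May 9.
Flight 2 in UTC: 3:07 AM + 10:00 = 1:07 PM on May 8.
+9 hours 57 minutes → arrive 11:04 PM UTC on May 8.
Flight 2 lands earlier by 20 hours 3 minutes.

the second, by 20 hours 3 minutes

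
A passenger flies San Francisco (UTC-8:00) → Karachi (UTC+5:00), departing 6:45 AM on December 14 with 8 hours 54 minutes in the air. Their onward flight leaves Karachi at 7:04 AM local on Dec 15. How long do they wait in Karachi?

2 hours 25 minutes

Convert departure to UTC: 6:45 AM + 8:00 = 2:45 PM UTC on Dec 14.
Add 8 hours and 54 minutes flight time → 11:39 PM UTC.
Karachi is UTC+5:00, so local arrival = 11:39 PM + 5:00 = 4:39 AM on Dec 15.
Layover = 7:04 AM − 4:39 AM = 2 hours 25 minutes.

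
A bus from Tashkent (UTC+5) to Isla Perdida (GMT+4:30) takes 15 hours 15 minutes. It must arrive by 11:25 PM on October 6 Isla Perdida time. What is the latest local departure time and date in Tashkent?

Target arrival in UTC: 11:25 PM − 4:30 = 6:55 PM on Oct 6.
Subtract 15 hours and 15 minutes → departure 3:40 AM UTC on Oct 6.
Tashkent is UTC+5:00: 3:40 AM + 5:00 = 8:40 AM on Oct 6.

8:40 AM on October 6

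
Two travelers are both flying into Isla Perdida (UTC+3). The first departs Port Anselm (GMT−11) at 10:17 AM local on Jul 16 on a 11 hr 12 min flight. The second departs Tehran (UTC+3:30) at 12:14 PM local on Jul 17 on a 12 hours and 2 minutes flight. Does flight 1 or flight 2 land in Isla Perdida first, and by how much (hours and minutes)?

the first, by 12 hours 17 minutes

Flight 1 in UTC: 10:17 AM + 11:00 = 9:17 PM on Jul 16.
+11 hours 12 minutes → arrive 8:29 AM UTC on Jul 17.
Flight 2 in UTC: 12:14 PM − 3:30 = 8:44 AM on Jul 17.
+12 hours and 2 minutes → arrive 8:46 PM UTC on Jul 17.
Flight 1 lands earlier by 12 hours 17 minutes.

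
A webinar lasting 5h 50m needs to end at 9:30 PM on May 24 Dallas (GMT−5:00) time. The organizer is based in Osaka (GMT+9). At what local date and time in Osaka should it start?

Target end time in UTC: 9:30 PM + 5:00 = 2:30 AM on May 25.
Subtract 5 hours 50 minutes → start 8:40 PM UTC on May 24.
Osaka is UTC+9:00: 8:40 PM + 9:00 = 5:40 AM on May 25.

5:40 AM on May 25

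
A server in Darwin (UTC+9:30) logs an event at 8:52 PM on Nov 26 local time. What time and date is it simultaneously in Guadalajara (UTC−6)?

In UTC: 8:52 PM − 9:30 = 11:22 AM on Nov 26.
Guadalajara is UTC−6:00: 11:22 AM − 6:00 = 5:22 AM on Nov 26.

5:22 AM on November 26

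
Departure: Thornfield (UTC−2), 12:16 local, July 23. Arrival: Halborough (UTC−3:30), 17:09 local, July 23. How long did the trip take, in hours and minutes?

Departure in UTC: 12:16 + 2:00 = 14:16 on Jul 23.
Arrival in UTC: 17:09 + 3:30 = 20:39 on Jul 23.
Elapsed = 20:39 − 14:16 = 6 hours 23 minutes.

6 hours 23 minutes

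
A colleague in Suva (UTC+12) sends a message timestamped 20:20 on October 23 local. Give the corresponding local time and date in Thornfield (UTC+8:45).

17:05 on October 23

In UTC: 20:20 − 12:00 = 08:20 on Oct 23.
Thornfield is UTC+8:45: 08:20 + 8:45 = 17:05 on Oct 23.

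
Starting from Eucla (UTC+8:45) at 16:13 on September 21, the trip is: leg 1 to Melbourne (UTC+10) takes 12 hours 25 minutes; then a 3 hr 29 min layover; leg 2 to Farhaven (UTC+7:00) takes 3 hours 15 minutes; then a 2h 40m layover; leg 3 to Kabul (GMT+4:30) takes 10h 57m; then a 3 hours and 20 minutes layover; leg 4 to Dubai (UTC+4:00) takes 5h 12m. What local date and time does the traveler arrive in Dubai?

04:46 on September 23

Convert departure to UTC: 16:13 − 8:45 = 07:28 UTC on Sep 21.
Add 12 hours and 25 minutes leg 1 → 19:53 UTC.
Add 3 hours and 29 minutes layover in Melbourne → 23:22 UTC.
Add 3 hours 15 minutes leg 2 → 02:37 UTC (Sep 22).
Add 2 hours 40 minutes layover in Farhaven → 05:17 UTC.
Add 10 hours and 57 minutes leg 3 → 16:14 UTC.
Add 3 hours and 20 minutes layover in Kabul → 19:34 UTC.
Add 5 hours and 12 minutes leg 4 → 00:46 UTC (Sep 23).
Dubai is UTC+4:00, so local arrival = 00:46 + 4:00 = 04:46 on Sep 23.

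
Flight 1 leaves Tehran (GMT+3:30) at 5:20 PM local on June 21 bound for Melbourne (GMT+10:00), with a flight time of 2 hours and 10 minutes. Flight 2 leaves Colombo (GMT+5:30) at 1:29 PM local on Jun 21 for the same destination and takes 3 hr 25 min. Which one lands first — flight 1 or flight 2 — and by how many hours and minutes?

Flight 1 in UTC: 5:20 PM − 3:30 = 1:50 PM on Jun 21.
+2 hours 10 minutes → arrive 4:00 PM UTC on Jun 21.
Flight 2 in UTC: 1:29 PM − 5:30 = 7:59 AM on Jun 21.
+3 hours 25 minutes → arrive 11:24 AM UTC on Jun 21.
Flight 2 lands earlier by 4 hours 36 minutes.

the second, by 4 hours 36 minutes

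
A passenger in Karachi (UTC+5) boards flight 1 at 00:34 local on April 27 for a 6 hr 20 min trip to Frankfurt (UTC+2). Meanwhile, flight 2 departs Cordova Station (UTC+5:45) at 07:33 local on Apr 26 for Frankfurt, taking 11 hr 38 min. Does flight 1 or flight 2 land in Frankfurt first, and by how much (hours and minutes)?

Flight 1 in UTC: 00:34 − 5:00 = 19:34 on Apr 26.
+6 hours 20 minutes → arrive 01:54 UTC on Apr 27.
Flight 2 in UTC: 07:33 − 5:45 = 01:48 on Apr 26.
+11 hours and 38 minutes → arrive 13:26 UTC on Apr 26.
Flight 2 lands earlier by 12 hours 28 minutes.

the second, by 12 hours 28 minutes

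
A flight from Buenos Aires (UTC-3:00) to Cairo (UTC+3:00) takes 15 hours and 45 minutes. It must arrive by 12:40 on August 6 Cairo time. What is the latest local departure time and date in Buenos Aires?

14:55 on Aug 5

Target arrival in UTC: 12:40 − 3:00 = 09:40 on Aug 6.
Subtract 15 hours 45 minutes → departure 17:55 UTC on Aug 5.
Buenos Aires is UTC−3:00: 17:55 − 3:00 = 14:55 on Aug 5.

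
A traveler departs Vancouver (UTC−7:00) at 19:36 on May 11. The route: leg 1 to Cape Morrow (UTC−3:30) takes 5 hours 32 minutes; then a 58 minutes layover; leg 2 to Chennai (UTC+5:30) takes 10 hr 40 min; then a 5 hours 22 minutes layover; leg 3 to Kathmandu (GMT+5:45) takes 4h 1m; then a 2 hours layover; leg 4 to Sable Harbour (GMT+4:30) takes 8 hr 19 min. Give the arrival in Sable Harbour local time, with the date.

Convert departure to UTC: 19:36 + 7:00 = 02:36 UTC on May 12.
Add 5 hours and 32 minutes leg 1 → 08:08 UTC.
Add 58 minutes layover in Cape Morrow → 09:06 UTC.
Add 10 hours 40 minutes leg 2 → 19:46 UTC.
Add 5 hours and 22 minutes layover in Chennai → 01:08 UTC (May 13).
Add 4 hours 1 minute leg 3 → 05:09 UTC.
Add 2 hours layover in Kathmandu → 07:09 UTC.
Add 8 hours and 19 minutes leg 4 → 15:28 UTC.
Sable Harbour is UTC+4:30, so local arrival = 15:28 + 4:30 = 19:58 on May 13.

19:58 on May 13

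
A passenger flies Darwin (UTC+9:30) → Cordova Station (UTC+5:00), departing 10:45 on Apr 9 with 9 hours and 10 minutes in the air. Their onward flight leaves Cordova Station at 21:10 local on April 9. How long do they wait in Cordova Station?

5 hours 45 minutes

Convert departure to UTC: 10:45 − 9:30 = 01:15 UTC on Apr 9.
Add 9 hours 10 minutes flight time → 10:25 UTC.
Cordova Station is UTC+5:00, so local arrival = 10:25 + 5:00 = 15:25 on Apr 9.
Layover = 21:10 − 15:25 = 5 hours 45 minutes.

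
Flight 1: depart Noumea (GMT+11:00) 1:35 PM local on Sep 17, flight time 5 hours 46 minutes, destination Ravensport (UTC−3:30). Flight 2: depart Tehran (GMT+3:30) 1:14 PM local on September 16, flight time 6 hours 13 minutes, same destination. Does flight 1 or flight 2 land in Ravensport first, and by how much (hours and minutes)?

Flight 1 in UTC: 1:35 PM − 11:00 = 2:35 AM on Sep 17.
+5 hours and 46 minutes → arrive 8:21 AM UTC on Sep 17.
Flight 2 in UTC: 1:14 PM − 3:30 = 9:44 AM on Sep 16.
+6 hours and 13 minutes → arrive 3:57 PM UTC on Sep 16.
Flight 2 lands earlier by 16 hours 24 minutes.

the second, by 16 hours 24 minutes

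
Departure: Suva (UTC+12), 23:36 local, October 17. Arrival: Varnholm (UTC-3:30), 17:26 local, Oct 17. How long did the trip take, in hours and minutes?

9 hours 20 minutes

Departure in UTC: 23:36 − 12:00 = 11:36 on Oct 17.
Arrival in UTC: 17:26 + 3:30 = 20:56 on Oct 17.
Elapsed = 20:56 − 11:36 = 9 hours 20 minutes.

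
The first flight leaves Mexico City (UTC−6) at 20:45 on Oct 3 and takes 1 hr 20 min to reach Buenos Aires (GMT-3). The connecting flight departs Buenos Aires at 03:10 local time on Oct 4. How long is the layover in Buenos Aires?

Convert departure to UTC: 20:45 + 6:00 = 02:45 UTC on Oct 4.
Add 1 hour 20 minutes flight time → 04:05 UTC.
Buenos Aires is UTC−3:00, so local arrival = 04:05 − 3:00 = 01:05 on Oct 4.
Layover = 03:10 − 01:05 = 2 hours 5 minutes.

2 hours 5 minutes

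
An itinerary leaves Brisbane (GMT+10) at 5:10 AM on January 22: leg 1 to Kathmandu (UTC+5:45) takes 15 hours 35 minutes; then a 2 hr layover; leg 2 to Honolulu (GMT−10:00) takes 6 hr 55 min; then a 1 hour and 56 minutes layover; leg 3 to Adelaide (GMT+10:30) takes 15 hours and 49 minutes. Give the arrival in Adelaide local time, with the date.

Convert departure to UTC: 5:10 AM − 10:00 = 7:10 PM UTC on Jan 21.
Add 15 hours 35 minutes leg 1 → 10:45 AM UTC (Jan 22).
Add 2 hours layover in Kathmandu → 12:45 PM UTC.
Add 6 hours and 55 minutes leg 2 → 7:40 PM UTC.
Add 1 hour and 56 minutes layover in Honolulu → 9:36 PM UTC.
Add 15 hours and 49 minutes leg 3 → 1:25 PM UTC (Jan 23).
Adelaide is UTC+10:30, so local arrival = 1:25 PM + 10:30 = 11:55 PM on Jan 23.

11:55 PM on January 23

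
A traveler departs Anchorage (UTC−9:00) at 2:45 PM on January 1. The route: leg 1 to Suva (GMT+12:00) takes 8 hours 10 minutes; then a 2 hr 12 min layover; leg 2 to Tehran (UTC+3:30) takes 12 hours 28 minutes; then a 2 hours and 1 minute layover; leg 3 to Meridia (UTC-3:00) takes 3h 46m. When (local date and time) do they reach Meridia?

1:22 AM on January 3

Convert departure to UTC: 2:45 PM + 9:00 = 11:45 PM UTC on Jan 1.
Add 8 hours and 10 minutes leg 1 → 7:55 AM UTC (Jan 2).
Add 2 hours and 12 minutes layover in Suva → 10:07 AM UTC.
Add 12 hours and 28 minutes leg 2 → 10:35 PM UTC.
Add 2 hours and 1 minute layover in Tehran → 12:36 AM UTC (Jan 3).
Add 3 hours 46 minutes leg 3 → 4:22 AM UTC.
Meridia is UTC−3:00, so local arrival = 4:22 AM − 3:00 = 1:22 AM on Jan 3.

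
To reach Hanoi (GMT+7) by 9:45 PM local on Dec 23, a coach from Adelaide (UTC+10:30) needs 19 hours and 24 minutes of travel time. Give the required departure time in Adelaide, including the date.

Target arrival in UTC: 9:45 PM − 7:00 = 2:45 PM on Dec 23.
Subtract 19 hours 24 minutes → departure 7:21 PM UTC on Dec 22.
Adelaide is UTC+10:30: 7:21 PM + 10:30 = 5:51 AM on Dec 23.

5:51 AM on Dec 23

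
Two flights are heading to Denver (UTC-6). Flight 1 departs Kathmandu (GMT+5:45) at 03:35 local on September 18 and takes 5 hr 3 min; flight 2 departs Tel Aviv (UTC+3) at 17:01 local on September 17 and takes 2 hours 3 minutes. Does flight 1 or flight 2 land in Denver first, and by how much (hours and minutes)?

the second, by 10 hours 49 minutes

Flight 1 in UTC: 03:35 − 5:45 = 21:50 on Sep 17.
+5 hours 3 minutes → arrive 02:53 UTC on Sep 18.
Flight 2 in UTC: 17:01 − 3:00 = 14:01 on Sep 17.
+2 hours and 3 minutes → arrive 16:04 UTC on Sep 17.
Flight 2 lands earlier by 10 hours 49 minutes.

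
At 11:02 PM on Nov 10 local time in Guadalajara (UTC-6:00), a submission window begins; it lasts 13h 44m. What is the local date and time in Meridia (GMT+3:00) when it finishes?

9:46 PM on Nov 11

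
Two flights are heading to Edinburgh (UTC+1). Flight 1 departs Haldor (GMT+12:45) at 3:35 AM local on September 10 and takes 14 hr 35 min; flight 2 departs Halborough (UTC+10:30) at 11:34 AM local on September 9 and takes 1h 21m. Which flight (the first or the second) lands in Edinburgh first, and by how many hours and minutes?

Flight 1 in UTC: 3:35 AM − 12:45 = 2:50 PM on Sep 9.
+14 hours and 35 minutes → arrive 5:25 AM UTC on Sep 10.
Flight 2 in UTC: 11:34 AM − 10:30 = 1:04 AM on Sep 9.
+1 hour and 21 minutes → arrive 2:25 AM UTC on Sep 9.
Flight 2 lands earlier by 27 hours.

the second, by 27 hours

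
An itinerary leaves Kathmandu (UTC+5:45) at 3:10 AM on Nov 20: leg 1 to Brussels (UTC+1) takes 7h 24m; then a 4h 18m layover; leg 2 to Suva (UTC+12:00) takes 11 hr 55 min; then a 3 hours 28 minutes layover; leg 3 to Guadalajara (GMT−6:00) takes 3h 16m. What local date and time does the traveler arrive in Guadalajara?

9:46 PM on November 20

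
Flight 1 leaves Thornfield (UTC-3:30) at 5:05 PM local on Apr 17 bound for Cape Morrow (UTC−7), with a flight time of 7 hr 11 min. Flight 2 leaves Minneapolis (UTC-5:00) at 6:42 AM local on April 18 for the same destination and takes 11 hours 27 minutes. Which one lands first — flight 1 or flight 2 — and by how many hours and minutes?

the first, by 19 hours 23 minutes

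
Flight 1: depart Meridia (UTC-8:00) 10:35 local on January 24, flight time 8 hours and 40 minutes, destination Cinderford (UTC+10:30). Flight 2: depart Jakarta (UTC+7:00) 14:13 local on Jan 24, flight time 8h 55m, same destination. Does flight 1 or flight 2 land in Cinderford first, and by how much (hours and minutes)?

the second, by 11 hours 7 minutes

Flight 1 in UTC: 10:35 + 8:00 = 18:35 on Jan 24.
+8 hours and 40 minutes → arrive 03:15 UTC on Jan 25.
Flight 2 in UTC: 14:13 − 7:00 = 07:13 on Jan 24.
+8 hours 55 minutes → arrive 16:08 UTC on Jan 24.
Flight 2 lands earlier by 11 hours 7 minutes.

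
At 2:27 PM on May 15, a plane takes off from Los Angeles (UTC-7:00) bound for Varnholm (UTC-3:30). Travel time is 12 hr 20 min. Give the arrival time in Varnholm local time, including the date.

Convert departure to UTC: 2:27 PM + 7:00 = 9:27 PM UTC on May 15.
Add 12 hours 20 minutes travel time → 9:47 AM UTC (May 16).
Varnholm is UTC−3:30, so local arrival = 9:47 AM − 3:30 = 6:17 AM on May 16.

6:17 AM on May 16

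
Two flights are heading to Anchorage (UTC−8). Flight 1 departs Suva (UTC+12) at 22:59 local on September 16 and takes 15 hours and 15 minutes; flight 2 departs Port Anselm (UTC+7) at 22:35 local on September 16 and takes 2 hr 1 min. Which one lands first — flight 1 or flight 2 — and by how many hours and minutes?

the second, by 8 hours 38 minutes

Flight 1 in UTC: 22:59 − 12:00 = 10:59 on Sep 16.
+15 hours 15 minutes → arrive 02:14 UTC on Sep 17.
Flight 2 in UTC: 22:35 − 7:00 = 15:35 on Sep 16.
+2 hours 1 minute → arrive 17:36 UTC on Sep 16.
Flight 2 lands earlier by 8 hours 38 minutes.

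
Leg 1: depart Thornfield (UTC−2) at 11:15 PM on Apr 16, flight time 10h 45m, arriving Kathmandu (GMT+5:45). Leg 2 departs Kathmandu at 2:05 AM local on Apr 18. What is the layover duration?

8 hours 20 minutes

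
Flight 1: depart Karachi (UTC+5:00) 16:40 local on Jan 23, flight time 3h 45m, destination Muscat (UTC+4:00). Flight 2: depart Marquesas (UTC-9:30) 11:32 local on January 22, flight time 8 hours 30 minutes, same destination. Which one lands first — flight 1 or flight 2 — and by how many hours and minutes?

the second, by 9 hours 53 minutes

Flight 1 in UTC: 16:40 − 5:00 = 11:40 on Jan 23.
+3 hours and 45 minutes → arrive 15:25 UTC on Jan 23.
Flight 2 in UTC: 11:32 + 9:30 = 21:02 on Jan 22.
+8 hours 30 minutes → arrive 05:32 UTC on Jan 23.
Flight 2 lands earlier by 9 hours 53 minutes.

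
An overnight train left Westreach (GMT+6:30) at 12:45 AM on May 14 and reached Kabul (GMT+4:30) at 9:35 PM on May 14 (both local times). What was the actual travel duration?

Departure in UTC: 12:45 AM − 6:30 = 6:15 PM on May 13.
Arrival in UTC: 9:35 PM − 4:30 = 5:05 PM on May 14.
Elapsed = 5:05 PM − 6:15 PM (+1 day) = 22 hours 50 minutes.

22 hours 50 minutes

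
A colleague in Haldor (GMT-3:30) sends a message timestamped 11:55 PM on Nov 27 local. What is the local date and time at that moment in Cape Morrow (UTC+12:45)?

4:10 PM on Nov 28

Cape Morrow is 16:15 ahead of Haldor.
Shift by the zone difference: 11:55 PM + 16:15 = 4:10 PM on Nov 28 in Cape Morrow.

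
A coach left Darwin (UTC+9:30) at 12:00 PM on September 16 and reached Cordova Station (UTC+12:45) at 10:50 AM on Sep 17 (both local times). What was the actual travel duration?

Departure in UTC: 12:00 PM − 9:30 = 2:30 AM on Sep 16.
Arrival in UTC: 10:50 AM − 12:45 = 10:05 PM on Sep 16.
Elapsed = 10:05 PM − 2:30 AM = 19 hours 35 minutes.

19 hours 35 minutes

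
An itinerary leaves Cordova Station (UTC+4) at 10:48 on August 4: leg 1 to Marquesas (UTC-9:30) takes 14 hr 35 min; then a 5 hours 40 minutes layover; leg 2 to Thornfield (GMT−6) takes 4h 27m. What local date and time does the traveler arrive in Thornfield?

Convert departure to UTC: 10:48 − 4:00 = 06:48 UTC on Aug 4.
Add 14 hours and 35 minutes leg 1 → 21:23 UTC.
Add 5 hours and 40 minutes layover in Marquesas → 03:03 UTC (Aug 5).
Add 4 hours 27 minutes leg 2 → 07:30 UTC.
Thornfield is UTC−6:00, so local arrival = 07:30 − 6:00 = 01:30 on Aug 5.

01:30 on August 5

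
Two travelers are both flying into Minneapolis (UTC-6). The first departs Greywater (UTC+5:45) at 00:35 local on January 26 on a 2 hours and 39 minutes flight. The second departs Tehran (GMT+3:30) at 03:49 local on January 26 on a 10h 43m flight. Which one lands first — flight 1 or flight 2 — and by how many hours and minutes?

the first, by 13 hours 33 minutes

Flight 1 in UTC: 00:35 − 5:45 = 18:50 on Jan 25.
+2 hours and 39 minutes → arrive 21:29 UTC on Jan 25.
Flight 2 in UTC: 03:49 − 3:30 = 00:19 on Jan 26.
+10 hours and 43 minutes → arrive 11:02 UTC on Jan 26.
Flight 1 lands earlier by 13 hours 33 minutes.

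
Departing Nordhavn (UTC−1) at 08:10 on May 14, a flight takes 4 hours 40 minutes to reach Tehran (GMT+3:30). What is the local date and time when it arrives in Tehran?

17:20 on May 14

Convert departure to UTC: 08:10 + 1:00 = 09:10 UTC on May 14.
Add 4 hours and 40 minutes travel time → 13:50 UTC.
Tehran is UTC+3:30, so local arrival = 13:50 + 3:30 = 17:20 on May 14.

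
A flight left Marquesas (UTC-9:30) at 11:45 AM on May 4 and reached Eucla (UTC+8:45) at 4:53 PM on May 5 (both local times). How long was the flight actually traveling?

10 hours 53 minutes

Departure in UTC: 11:45 AM + 9:30 = 9:15 PM on May 4.
Arrival in UTC: 4:53 PM − 8:45 = 8:08 AM on May 5.
Elapsed = 8:08 AM − 9:15 PM (+1 day) = 10 hours 53 minutes.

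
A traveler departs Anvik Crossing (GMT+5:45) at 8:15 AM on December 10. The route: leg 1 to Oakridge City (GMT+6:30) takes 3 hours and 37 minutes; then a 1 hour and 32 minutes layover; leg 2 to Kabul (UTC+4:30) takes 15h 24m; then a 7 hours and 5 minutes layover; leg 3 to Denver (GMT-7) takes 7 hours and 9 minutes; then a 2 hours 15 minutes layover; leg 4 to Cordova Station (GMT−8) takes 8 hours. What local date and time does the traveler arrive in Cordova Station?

Convert departure to UTC: 8:15 AM − 5:45 = 2:30 AM UTC on Dec 10.
Add 3 hours and 37 minutes leg 1 → 6:07 AM UTC.
Add 1 hour 32 minutes layover in Oakridge City → 7:39 AM UTC.
Add 15 hours 24 minutes leg 2 → 11:03 PM UTC.
Add 7 hours 5 minutes layover in Kabul → 6:08 AM UTC (Dec 11).
Add 7 hours and 9 minutes leg 3 → 1:17 PM UTC.
Add 2 hours 15 minutes layover in Denver → 3:32 PM UTC.
Add 8 hours leg 4 → 11:32 PM UTC.
Cordova Station is UTC−8:00, so local arrival = 11:32 PM − 8:00 = 3:32 PM on Dec 11.

3:32 PM on December 11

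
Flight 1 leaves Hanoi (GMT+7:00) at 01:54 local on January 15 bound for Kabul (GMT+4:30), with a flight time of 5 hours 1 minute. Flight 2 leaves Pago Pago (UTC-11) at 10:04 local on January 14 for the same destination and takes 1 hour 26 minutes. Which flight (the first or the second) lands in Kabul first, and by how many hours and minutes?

the second, by 1 hour 25 minutes

Flight 1 in UTC: 01:54 − 7:00 = 18:54 on Jan 14.
+5 hours and 1 minute → arrive 23:55 UTC on Jan 14.
Flight 2 in UTC: 10:04 + 11:00 = 21:04 on Jan 14.
+1 hour and 26 minutes → arrive 22:30 UTC on Jan 14.
Flight 2 lands earlier by 1 hour 25 minutes.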